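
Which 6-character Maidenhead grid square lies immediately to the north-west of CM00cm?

Longitude subsquare c = 2; −1 → 1 = b.
Latitude subsquare m = 12; +1 → 13 = n.

CM00bn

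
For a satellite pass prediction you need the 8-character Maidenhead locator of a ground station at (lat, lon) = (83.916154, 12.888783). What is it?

Shift to the Maidenhead origin (180°W, 90°S): lon 192.88878, lat 173.91615.
Field: 192.88878/20 → 9 → J, 173.91615/10 → 17 → R; chars JR.
Square: 12.88878/2 → 6, 3.91615/1 → 3; chars 63.
Subsquare: 0.88878/0.0833333 → 10 → k, 0.91615/0.0416667 → 21 → v; chars kv.
Extended square: 0.05545/0.00833333 → 6, 0.04115/0.00416667 → 9; chars 69.

JR63kv69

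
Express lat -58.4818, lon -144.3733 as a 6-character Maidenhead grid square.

BD71tm

Shift to the Maidenhead origin (180°W, 90°S): lon 35.6267, lat 31.5182.
Field (20°×10°, letters A–R): lon ⌊35.6267/20⌋ = 1 → B; lat ⌊31.5182/10⌋ = 3 → D.
Square (2°×1°, digits 0–9): lon ⌊15.6267/2⌋ = 7; lat ⌊1.5182/1⌋ = 1.
Subsquare (5′×2.5′, letters a–x): lon ⌊1.6267/0.0833333⌋ = 19 → t; lat ⌊0.5182/0.0416667⌋ = 12 → m.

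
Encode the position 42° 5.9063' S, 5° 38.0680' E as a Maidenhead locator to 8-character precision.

Add 180° to longitude and 90° to latitude: 185.63447, 47.90156.
Field: lon ⌊185.63447/20⌋ = 9 → J; lat ⌊47.90156/10⌋ = 4 → E.
Square: lon ⌊5.63447/2⌋ = 2; lat ⌊7.90156/1⌋ = 7.
Subsquare: lon ⌊1.63447/0.0833333⌋ = 19 → t; lat ⌊0.90156/0.0416667⌋ = 21 → v.
Extended square: lon ⌊0.05113/0.00833333⌋ = 6; lat ⌊0.02656/0.00416667⌋ = 6.

JE27tv66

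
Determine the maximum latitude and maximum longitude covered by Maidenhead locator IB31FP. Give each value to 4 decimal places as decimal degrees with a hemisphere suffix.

78.3333° S, 13.5000° W

Field I=8, B=1: +8·20° lon, +1·10° lat → SW at lon -20°, lat -80°.
Square 3, 1: +3·2° lon, +1·1° lat → SW at lon -14°, lat -79°.
Subsquare f=5, p=15: +5·0.0833333° lon, +15·0.0416667° lat → SW at lon -13.5833°, lat -78.375°.
Cell spans 0.0833333° lon × 0.0416667° lat. NE corner is SW corner plus one full cell.
latitude 78.3333° S, longitude 13.5000° W.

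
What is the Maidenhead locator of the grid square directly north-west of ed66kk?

Longitude subsquare k = 10; −1 → 9 = j.
Latitude subsquare k = 10; +1 → 11 = l.

ED66jl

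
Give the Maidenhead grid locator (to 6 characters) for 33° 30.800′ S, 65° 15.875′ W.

Add 180° to longitude and 90° to latitude: 114.7354, 56.4867.
Field: lon ⌊114.7354/20⌋ = 5 → F; lat ⌊56.4867/10⌋ = 5 → F.
Square: lon ⌊14.7354/2⌋ = 7; lat ⌊6.4867/1⌋ = 6.
Subsquare: lon ⌊0.7354/0.0833333⌋ = 8 → i; lat ⌊0.4867/0.0416667⌋ = 11 → l.

FF76il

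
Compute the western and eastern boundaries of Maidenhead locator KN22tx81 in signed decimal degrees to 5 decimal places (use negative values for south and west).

Field K=10, N=13: +10·20° lon, +13·10° lat → SW at lon 20°, lat 40°.
Square 2, 2: +2·2° lon, +2·1° lat → SW at lon 24°, lat 42°.
Subsquare t=19, x=23: +19·0.0833333° lon, +23·0.0416667° lat → SW at lon 25.5833°, lat 42.9583°.
Extended square 8, 1: +8·0.00833333° lon, +1·0.00416667° lat → SW at lon 25.65°, lat 42.9625°.
Cell spans 0.00833333° lon × 0.00416667° lat.
west 25.65000, east 25.65833.

25.65000, 25.65833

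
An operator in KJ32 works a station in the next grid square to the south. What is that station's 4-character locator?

Latitude square 2; −1 → 1.
The longitude characters are unchanged.

KJ31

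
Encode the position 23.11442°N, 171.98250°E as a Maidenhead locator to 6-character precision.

RL53xc

Add 180° to longitude and 90° to latitude: 351.9825, 113.1144.
Field: lon ⌊351.9825/20⌋ = 17 → R; lat ⌊113.1144/10⌋ = 11 → L.
Square: lon ⌊11.9825/2⌋ = 5; lat ⌊3.1144/1⌋ = 3.
Subsquare: lon ⌊1.9825/0.0833333⌋ = 23 → x; lat ⌊0.1144/0.0416667⌋ = 2 → c.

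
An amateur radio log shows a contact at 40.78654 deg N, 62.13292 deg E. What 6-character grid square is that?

MN10bs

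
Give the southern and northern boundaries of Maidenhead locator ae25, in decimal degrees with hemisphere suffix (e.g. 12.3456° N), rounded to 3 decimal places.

45.000° S, 44.000° S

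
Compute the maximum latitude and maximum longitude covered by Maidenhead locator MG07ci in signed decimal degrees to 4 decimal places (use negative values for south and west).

Field M=12, G=6: +12·20° lon, +6·10° lat → SW at lon 60°, lat -30°.
Square 0, 7: +0·2° lon, +7·1° lat → SW at lon 60°, lat -23°.
Subsquare c=2, i=8: +2·0.0833333° lon, +8·0.0416667° lat → SW at lon 60.1667°, lat -22.6667°.
Cell spans 0.0833333° lon × 0.0416667° lat. NE corner is SW corner plus one full cell.
latitude -22.6250, longitude 60.2500.

-22.6250, 60.2500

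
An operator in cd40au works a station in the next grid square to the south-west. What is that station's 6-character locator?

CD30xt

Longitude subsquare a = 0; −1 → -1, wraps to 23 = x, carry into square.
Longitude square 4; −1 → 3.
Latitude subsquare u = 20; −1 → 19 = t.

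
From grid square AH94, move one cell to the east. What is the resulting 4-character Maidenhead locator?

Longitude square 9; +1 → 10, wraps to 0, carry into field.
Longitude field A = 0; +1 → 1 = B.
The latitude characters are unchanged.

BH04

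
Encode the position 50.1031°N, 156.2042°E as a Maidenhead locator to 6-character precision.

QO80cc

Shift to the Maidenhead origin (180°W, 90°S): lon 336.2042, lat 140.1031.
Field: lon ⌊336.2042/20⌋ = 16 → Q; lat ⌊140.1031/10⌋ = 14 → O.
Square: lon ⌊16.2042/2⌋ = 8; lat ⌊0.1031/1⌋ = 0.
Subsquare: lon ⌊0.2042/0.0833333⌋ = 2 → c; lat ⌊0.1031/0.0416667⌋ = 2 → c.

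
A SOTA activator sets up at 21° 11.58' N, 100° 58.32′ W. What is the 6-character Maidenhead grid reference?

Offset from 180°W / 90°S: lon 79.0280°, lat 111.1930°.
Field: lon ⌊79.0280/20⌋ = 3 → D; lat ⌊111.1930/10⌋ = 11 → L.
Square: lon ⌊19.0280/2⌋ = 9; lat ⌊1.1930/1⌋ = 1.
Subsquare: lon ⌊1.0280/0.0833333⌋ = 12 → m; lat ⌊0.1930/0.0416667⌋ = 4 → e.

DL91me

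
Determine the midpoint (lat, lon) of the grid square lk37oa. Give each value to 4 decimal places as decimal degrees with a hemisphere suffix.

Field L=11, K=10: +11·20° lon, +10·10° lat → SW at lon 40°, lat 10°.
Square 3, 7: +3·2° lon, +7·1° lat → SW at lon 46°, lat 17°.
Subsquare o=14, a=0: +14·0.0833333° lon, +0·0.0416667° lat → SW at lon 47.1667°, lat 17°.
Cell spans 0.0833333° lon × 0.0416667° lat. Centre is SW corner plus half of each.
latitude 17.0208° N, longitude 47.2083° E.

17.0208° N, 47.2083° E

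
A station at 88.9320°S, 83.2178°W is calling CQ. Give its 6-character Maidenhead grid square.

EA81jb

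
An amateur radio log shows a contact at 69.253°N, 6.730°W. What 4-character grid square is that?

IP69

Add 180° to longitude and 90° to latitude: 173.27, 159.25.
Field: lon ⌊173.27/20⌋ = 8 → I; lat ⌊159.25/10⌋ = 15 → P.
Square: lon ⌊13.27/2⌋ = 6; lat ⌊9.25/1⌋ = 9.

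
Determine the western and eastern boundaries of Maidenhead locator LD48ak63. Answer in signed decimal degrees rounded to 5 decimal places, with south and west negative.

48.05000, 48.05833

Field L=11, D=3: +11·20° lon, +3·10° lat → SW at lon 40°, lat -60°.
Square 4, 8: +4·2° lon, +8·1° lat → SW at lon 48°, lat -52°.
Subsquare a=0, k=10: +0·0.0833333° lon, +10·0.0416667° lat → SW at lon 48°, lat -51.5833°.
Extended square 6, 3: +6·0.00833333° lon, +3·0.00416667° lat → SW at lon 48.05°, lat -51.5708°.
Cell spans 0.00833333° lon × 0.00416667° lat.
west 48.05000, east 48.05833.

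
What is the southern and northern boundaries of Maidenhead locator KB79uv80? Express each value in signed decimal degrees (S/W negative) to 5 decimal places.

-70.12500, -70.12083

Field K=10, B=1: +10·20° lon, +1·10° lat → SW at lon 20°, lat -80°.
Square 7, 9: +7·2° lon, +9·1° lat → SW at lon 34°, lat -71°.
Subsquare u=20, v=21: +20·0.0833333° lon, +21·0.0416667° lat → SW at lon 35.6667°, lat -70.125°.
Extended square 8, 0: +8·0.00833333° lon, +0·0.00416667° lat → SW at lon 35.7333°, lat -70.125°.
Cell spans 0.00833333° lon × 0.00416667° lat.
south -70.12500, north -70.12083.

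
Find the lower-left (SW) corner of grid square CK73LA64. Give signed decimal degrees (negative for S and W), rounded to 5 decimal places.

13.01667, -125.03333

Field C=2, K=10: +2·20° lon, +10·10° lat → SW at lon -140°, lat 10°.
Square 7, 3: +7·2° lon, +3·1° lat → SW at lon -126°, lat 13°.
Subsquare l=11, a=0: +11·0.0833333° lon, +0·0.0416667° lat → SW at lon -125.083°, lat 13°.
Extended square 6, 4: +6·0.00833333° lon, +4·0.00416667° lat → SW at lon -125.033°, lat 13.0167°.
latitude 13.01667, longitude -125.03333.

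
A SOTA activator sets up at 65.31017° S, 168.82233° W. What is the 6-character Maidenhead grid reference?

AC54oq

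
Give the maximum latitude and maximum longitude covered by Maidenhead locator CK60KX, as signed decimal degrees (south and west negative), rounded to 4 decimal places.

Field C=2, K=10: +2·20° lon, +10·10° lat → SW at lon -140°, lat 10°.
Square 6, 0: +6·2° lon, +0·1° lat → SW at lon -128°, lat 10°.
Subsquare k=10, x=23: +10·0.0833333° lon, +23·0.0416667° lat → SW at lon -127.167°, lat 10.9583°.
Cell spans 0.0833333° lon × 0.0416667° lat. NE corner is SW corner plus one full cell.
latitude 11.0000, longitude -127.0833.

11.0000, -127.0833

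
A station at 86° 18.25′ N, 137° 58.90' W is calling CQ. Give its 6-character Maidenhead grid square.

CR16ah

Add 180° to longitude and 90° to latitude: 42.0183, 176.3042.
Field (20°×10°, letters A–R): 42.0183/20 → 2 → C, 176.3042/10 → 17 → R; chars CR.
Square (2°×1°, digits 0–9): 2.0183/2 → 1, 6.3042/1 → 6; chars 16.
Subsquare (5′×2.5′, letters a–x): 0.0183/0.0833333 → 0 → a, 0.3042/0.0416667 → 7 → h; chars ah.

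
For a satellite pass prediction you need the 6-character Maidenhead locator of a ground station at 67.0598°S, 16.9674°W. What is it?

Offset from 180°W / 90°S: lon 163.0326°, lat 22.9402°.
Field (20°×10°, letters A–R): 163.0326/20 → 8 → I, 22.9402/10 → 2 → C; chars IC.
Square (2°×1°, digits 0–9): 3.0326/2 → 1, 2.9402/1 → 2; chars 12.
Subsquare (5′×2.5′, letters a–x): 1.0326/0.0833333 → 12 → m, 0.9402/0.0416667 → 22 → w; chars mw.

IC12mw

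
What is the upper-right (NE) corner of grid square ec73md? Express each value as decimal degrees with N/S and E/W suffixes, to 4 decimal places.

Field E=4, C=2: +4·20° lon, +2·10° lat → SW at lon -100°, lat -70°.
Square 7, 3: +7·2° lon, +3·1° lat → SW at lon -86°, lat -67°.
Subsquare m=12, d=3: +12·0.0833333° lon, +3·0.0416667° lat → SW at lon -85°, lat -66.875°.
Cell spans 0.0833333° lon × 0.0416667° lat. NE corner is SW corner plus one full cell.
latitude 66.8333° S, longitude 84.9167° W.

66.8333° S, 84.9167° W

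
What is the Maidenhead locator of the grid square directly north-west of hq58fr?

HQ58es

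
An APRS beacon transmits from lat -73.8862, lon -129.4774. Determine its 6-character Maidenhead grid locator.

CB56gc

Add 180° to longitude and 90° to latitude: 50.5226, 16.1138.
Field: lon ⌊50.5226/20⌋ = 2 → C; lat ⌊16.1138/10⌋ = 1 → B.
Square: lon ⌊10.5226/2⌋ = 5; lat ⌊6.1138/1⌋ = 6.
Subsquare: lon ⌊0.5226/0.0833333⌋ = 6 → g; lat ⌊0.1138/0.0416667⌋ = 2 → c.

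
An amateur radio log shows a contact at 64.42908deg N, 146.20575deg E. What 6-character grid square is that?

Add 180° to longitude and 90° to latitude: 326.2057, 154.4291.
Field: lon ⌊326.2057/20⌋ = 16 → Q; lat ⌊154.4291/10⌋ = 15 → P.
Square: lon ⌊6.2057/2⌋ = 3; lat ⌊4.4291/1⌋ = 4.
Subsquare: lon ⌊0.2057/0.0833333⌋ = 2 → c; lat ⌊0.4291/0.0416667⌋ = 10 → k.

QP34ck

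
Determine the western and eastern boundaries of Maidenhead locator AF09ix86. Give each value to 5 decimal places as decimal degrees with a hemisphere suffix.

Field A=0, F=5: +0·20° lon, +5·10° lat → SW at lon -180°, lat -40°.
Square 0, 9: +0·2° lon, +9·1° lat → SW at lon -180°, lat -31°.
Subsquare i=8, x=23: +8·0.0833333° lon, +23·0.0416667° lat → SW at lon -179.333°, lat -30.0417°.
Extended square 8, 6: +8·0.00833333° lon, +6·0.00416667° lat → SW at lon -179.267°, lat -30.0167°.
Cell spans 0.00833333° lon × 0.00416667° lat.
west 179.26667° W, east 179.25833° W.

179.26667° W, 179.25833° W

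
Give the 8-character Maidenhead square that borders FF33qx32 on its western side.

FF33qx22

Longitude extended square 3; −1 → 2.
The latitude characters are unchanged.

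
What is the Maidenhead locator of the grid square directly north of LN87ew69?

Latitude extended square 9; +1 → 10, wraps to 0, carry into subsquare.
Latitude subsquare w = 22; +1 → 23 = x.
The longitude characters are unchanged.

LN87ex60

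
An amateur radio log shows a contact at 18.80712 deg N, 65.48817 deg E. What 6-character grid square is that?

Offset from 180°W / 90°S: lon 245.4882°, lat 108.8071°.
Field (20°×10°, letters A–R): lon ⌊245.4882/20⌋ = 12 → M; lat ⌊108.8071/10⌋ = 10 → K.
Square (2°×1°, digits 0–9): lon ⌊5.4882/2⌋ = 2; lat ⌊8.8071/1⌋ = 8.
Subsquare (5′×2.5′, letters a–x): lon ⌊1.4882/0.0833333⌋ = 17 → r; lat ⌊0.8071/0.0416667⌋ = 19 → t.

MK28rt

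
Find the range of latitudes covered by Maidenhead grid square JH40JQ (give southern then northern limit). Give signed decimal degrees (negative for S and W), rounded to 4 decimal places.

-19.3333, -19.2917

Field J=9, H=7: +9·20° lon, +7·10° lat → SW at lon 0°, lat -20°.
Square 4, 0: +4·2° lon, +0·1° lat → SW at lon 8°, lat -20°.
Subsquare j=9, q=16: +9·0.0833333° lon, +16·0.0416667° lat → SW at lon 8.75°, lat -19.3333°.
Cell spans 0.0833333° lon × 0.0416667° lat.
south -19.3333, north -19.2917.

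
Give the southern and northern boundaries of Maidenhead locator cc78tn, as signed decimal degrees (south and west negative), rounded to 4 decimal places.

Field C=2, C=2: +2·20° lon, +2·10° lat → SW at lon -140°, lat -70°.
Square 7, 8: +7·2° lon, +8·1° lat → SW at lon -126°, lat -62°.
Subsquare t=19, n=13: +19·0.0833333° lon, +13·0.0416667° lat → SW at lon -124.417°, lat -61.4583°.
Cell spans 0.0833333° lon × 0.0416667° lat.
south -61.4583, north -61.4167.

-61.4583, -61.4167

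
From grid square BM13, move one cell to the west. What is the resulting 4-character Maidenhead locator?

BM03

Longitude square 1; −1 → 0.
The latitude characters are unchanged.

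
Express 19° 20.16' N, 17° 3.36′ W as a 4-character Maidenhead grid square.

IK19

Add 180° to longitude and 90° to latitude: 162.94, 109.34.
Field (20°×10°, letters A–R): 162.94/20 → 8 → I, 109.34/10 → 10 → K; chars IK.
Square (2°×1°, digits 0–9): 2.94/2 → 1, 9.34/1 → 9; chars 19.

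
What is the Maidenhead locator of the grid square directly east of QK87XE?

QK97ae

Longitude subsquare x = 23; +1 → 24, wraps to 0 = a, carry into square.
Longitude square 8; +1 → 9.
The latitude characters are unchanged.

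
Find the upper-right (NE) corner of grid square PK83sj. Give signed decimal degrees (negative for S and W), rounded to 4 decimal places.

13.4167, 137.5833

Field P=15, K=10: +15·20° lon, +10·10° lat → SW at lon 120°, lat 10°.
Square 8, 3: +8·2° lon, +3·1° lat → SW at lon 136°, lat 13°.
Subsquare s=18, j=9: +18·0.0833333° lon, +9·0.0416667° lat → SW at lon 137.5°, lat 13.375°.
Cell spans 0.0833333° lon × 0.0416667° lat. NE corner is SW corner plus one full cell.
latitude 13.4167, longitude 137.5833.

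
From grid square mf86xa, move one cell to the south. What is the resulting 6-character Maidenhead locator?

MF85xx

Latitude subsquare a = 0; −1 → -1, wraps to 23 = x, carry into square.
Latitude square 6; −1 → 5.
The longitude characters are unchanged.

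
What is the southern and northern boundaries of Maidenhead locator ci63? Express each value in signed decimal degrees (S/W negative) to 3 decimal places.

-7.000, -6.000

Field C=2, I=8: +2·20° lon, +8·10° lat → SW at lon -140°, lat -10°.
Square 6, 3: +6·2° lon, +3·1° lat → SW at lon -128°, lat -7°.
Cell spans 2° lon × 1° lat.
south -7.000, north -6.000.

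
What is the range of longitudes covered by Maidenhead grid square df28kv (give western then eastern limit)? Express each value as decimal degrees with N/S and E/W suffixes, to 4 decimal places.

115.1667° W, 115.0833° W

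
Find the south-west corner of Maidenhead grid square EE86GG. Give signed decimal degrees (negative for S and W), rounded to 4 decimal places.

Field E=4, E=4: +4·20° lon, +4·10° lat → SW at lon -100°, lat -50°.
Square 8, 6: +8·2° lon, +6·1° lat → SW at lon -84°, lat -44°.
Subsquare g=6, g=6: +6·0.0833333° lon, +6·0.0416667° lat → SW at lon -83.5°, lat -43.75°.
latitude -43.7500, longitude -83.5000.

-43.7500, -83.5000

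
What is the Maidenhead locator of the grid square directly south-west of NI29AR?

Longitude subsquare a = 0; −1 → -1, wraps to 23 = x, carry into square.
Longitude square 2; −1 → 1.
Latitude subsquare r = 17; −1 → 16 = q.

NI19xq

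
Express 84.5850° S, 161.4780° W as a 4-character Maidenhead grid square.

Offset from 180°W / 90°S: lon 18.52°, lat 5.42°.
Field: 18.52/20 → 0 → A, 5.42/10 → 0 → A; chars AA.
Square: 18.52/2 → 9, 5.42/1 → 5; chars 95.

AA95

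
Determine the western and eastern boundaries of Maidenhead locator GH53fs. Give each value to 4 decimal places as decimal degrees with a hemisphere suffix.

49.5833° W, 49.5000° W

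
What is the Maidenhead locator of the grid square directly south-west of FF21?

Longitude square 2; −1 → 1.
Latitude square 1; −1 → 0.

FF10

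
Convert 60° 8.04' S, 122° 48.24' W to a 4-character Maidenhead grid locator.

CC89

Offset from 180°W / 90°S: lon 57.20°, lat 29.87°.
Field: 57.20/20 → 2 → C, 29.87/10 → 2 → C; chars CC.
Square: 17.20/2 → 8, 9.87/1 → 9; chars 89.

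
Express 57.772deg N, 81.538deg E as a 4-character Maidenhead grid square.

NO07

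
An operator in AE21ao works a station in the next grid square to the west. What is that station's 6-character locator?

Longitude subsquare a = 0; −1 → -1, wraps to 23 = x, carry into square.
Longitude square 2; −1 → 1.
The latitude characters are unchanged.

AE11xo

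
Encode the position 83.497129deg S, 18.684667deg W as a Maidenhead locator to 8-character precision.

Add 180° to longitude and 90° to latitude: 161.31533, 6.50287.
Field (20°×10°, letters A–R): 161.31533/20 → 8 → I, 6.50287/10 → 0 → A; chars IA.
Square (2°×1°, digits 0–9): 1.31533/2 → 0, 6.50287/1 → 6; chars 06.
Subsquare (5′×2.5′, letters a–x): 1.31533/0.0833333 → 15 → p, 0.50287/0.0416667 → 12 → m; chars pm.
Extended square (30″×15″, digits 0–9): 0.06533/0.00833333 → 7, 0.00287/0.00416667 → 0; chars 70.

IA06pm70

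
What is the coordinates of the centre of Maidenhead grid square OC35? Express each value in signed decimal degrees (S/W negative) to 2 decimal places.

Field O=14, C=2: +14·20° lon, +2·10° lat → SW at lon 100°, lat -70°.
Square 3, 5: +3·2° lon, +5·1° lat → SW at lon 106°, lat -65°.
Cell spans 2° lon × 1° lat. Centre is SW corner plus half of each.
latitude -64.50, longitude 107.00.

-64.50, 107.00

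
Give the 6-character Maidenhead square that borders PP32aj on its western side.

PP22xj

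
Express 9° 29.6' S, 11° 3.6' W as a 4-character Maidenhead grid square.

II40

Offset from 180°W / 90°S: lon 168.94°, lat 80.51°.
Field (20°×10°, letters A–R): lon ⌊168.94/20⌋ = 8 → I; lat ⌊80.51/10⌋ = 8 → I.
Square (2°×1°, digits 0–9): lon ⌊8.94/2⌋ = 4; lat ⌊0.51/1⌋ = 0.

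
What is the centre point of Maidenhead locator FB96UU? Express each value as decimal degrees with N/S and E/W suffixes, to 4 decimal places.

73.1458° S, 60.2917° W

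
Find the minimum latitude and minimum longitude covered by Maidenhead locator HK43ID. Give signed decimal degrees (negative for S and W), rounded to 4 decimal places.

13.1250, -31.3333

Field H=7, K=10: +7·20° lon, +10·10° lat → SW at lon -40°, lat 10°.
Square 4, 3: +4·2° lon, +3·1° lat → SW at lon -32°, lat 13°.
Subsquare i=8, d=3: +8·0.0833333° lon, +3·0.0416667° lat → SW at lon -31.3333°, lat 13.125°.
latitude 13.1250, longitude -31.3333.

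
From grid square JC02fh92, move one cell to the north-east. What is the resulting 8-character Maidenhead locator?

JC02gh03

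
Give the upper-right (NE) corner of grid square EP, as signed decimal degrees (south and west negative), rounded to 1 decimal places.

70.0, -80.0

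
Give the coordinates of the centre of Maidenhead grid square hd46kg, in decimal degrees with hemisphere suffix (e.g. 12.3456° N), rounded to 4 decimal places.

53.7292° S, 31.1250° W

Field H=7, D=3: +7·20° lon, +3·10° lat → SW at lon -40°, lat -60°.
Square 4, 6: +4·2° lon, +6·1° lat → SW at lon -32°, lat -54°.
Subsquare k=10, g=6: +10·0.0833333° lon, +6·0.0416667° lat → SW at lon -31.1667°, lat -53.75°.
Cell spans 0.0833333° lon × 0.0416667° lat. Centre is SW corner plus half of each.
latitude 53.7292° S, longitude 31.1250° W.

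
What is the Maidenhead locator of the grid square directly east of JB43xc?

JB53ac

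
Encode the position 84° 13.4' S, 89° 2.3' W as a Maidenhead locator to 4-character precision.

EA55

Shift to the Maidenhead origin (180°W, 90°S): lon 90.96, lat 5.78.
Field: 90.96/20 → 4 → E, 5.78/10 → 0 → A; chars EA.
Square: 10.96/2 → 5, 5.78/1 → 5; chars 55.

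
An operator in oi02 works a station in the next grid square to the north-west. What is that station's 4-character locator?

NI93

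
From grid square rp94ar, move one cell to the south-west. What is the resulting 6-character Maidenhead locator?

RP84xq

Longitude subsquare a = 0; −1 → -1, wraps to 23 = x, carry into square.
Longitude square 9; −1 → 8.
Latitude subsquare r = 17; −1 → 16 = q.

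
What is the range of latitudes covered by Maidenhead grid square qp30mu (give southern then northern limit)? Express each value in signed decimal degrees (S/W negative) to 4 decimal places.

Field Q=16, P=15: +16·20° lon, +15·10° lat → SW at lon 140°, lat 60°.
Square 3, 0: +3·2° lon, +0·1° lat → SW at lon 146°, lat 60°.
Subsquare m=12, u=20: +12·0.0833333° lon, +20·0.0416667° lat → SW at lon 147°, lat 60.8333°.
Cell spans 0.0833333° lon × 0.0416667° lat.
south 60.8333, north 60.8750.

60.8333, 60.8750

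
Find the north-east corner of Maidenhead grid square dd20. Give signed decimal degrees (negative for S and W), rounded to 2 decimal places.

-59.00, -114.00

Field D=3, D=3: +3·20° lon, +3·10° lat → SW at lon -120°, lat -60°.
Square 2, 0: +2·2° lon, +0·1° lat → SW at lon -116°, lat -60°.
Cell spans 2° lon × 1° lat. NE corner is SW corner plus one full cell.
latitude -59.00, longitude -114.00.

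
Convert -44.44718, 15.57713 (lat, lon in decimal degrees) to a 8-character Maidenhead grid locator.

Add 180° to longitude and 90° to latitude: 195.57713, 45.55282.
Field: lon ⌊195.57713/20⌋ = 9 → J; lat ⌊45.55282/10⌋ = 4 → E.
Square: lon ⌊15.57713/2⌋ = 7; lat ⌊5.55282/1⌋ = 5.
Subsquare: lon ⌊1.57713/0.0833333⌋ = 18 → s; lat ⌊0.55282/0.0416667⌋ = 13 → n.
Extended square: lon ⌊0.07713/0.00833333⌋ = 9; lat ⌊0.01115/0.00416667⌋ = 2.

JE75sn92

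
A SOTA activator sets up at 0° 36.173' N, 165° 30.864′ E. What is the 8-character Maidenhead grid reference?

RJ20so14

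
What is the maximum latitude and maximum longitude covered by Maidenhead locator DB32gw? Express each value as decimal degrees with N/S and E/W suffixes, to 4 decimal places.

77.0417° S, 113.4167° W

Field D=3, B=1: +3·20° lon, +1·10° lat → SW at lon -120°, lat -80°.
Square 3, 2: +3·2° lon, +2·1° lat → SW at lon -114°, lat -78°.
Subsquare g=6, w=22: +6·0.0833333° lon, +22·0.0416667° lat → SW at lon -113.5°, lat -77.0833°.
Cell spans 0.0833333° lon × 0.0416667° lat. NE corner is SW corner plus one full cell.
latitude 77.0417° S, longitude 113.4167° W.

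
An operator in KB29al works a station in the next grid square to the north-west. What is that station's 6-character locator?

KB19xm

Longitude subsquare a = 0; −1 → -1, wraps to 23 = x, carry into square.
Longitude square 2; −1 → 1.
Latitude subsquare l = 11; +1 → 12 = m.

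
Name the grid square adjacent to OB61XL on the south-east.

OB71ak

Longitude subsquare x = 23; +1 → 24, wraps to 0 = a, carry into square.
Longitude square 6; +1 → 7.
Latitude subsquare l = 11; −1 → 10 = k.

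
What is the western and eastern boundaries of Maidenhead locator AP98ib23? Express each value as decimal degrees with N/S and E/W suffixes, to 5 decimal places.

Field A=0, P=15: +0·20° lon, +15·10° lat → SW at lon -180°, lat 60°.
Square 9, 8: +9·2° lon, +8·1° lat → SW at lon -162°, lat 68°.
Subsquare i=8, b=1: +8·0.0833333° lon, +1·0.0416667° lat → SW at lon -161.333°, lat 68.0417°.
Extended square 2, 3: +2·0.00833333° lon, +3·0.00416667° lat → SW at lon -161.317°, lat 68.0542°.
Cell spans 0.00833333° lon × 0.00416667° lat.
west 161.31667° W, east 161.30833° W.

161.31667° W, 161.30833° W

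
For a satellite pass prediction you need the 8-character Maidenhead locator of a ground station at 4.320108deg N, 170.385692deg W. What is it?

AJ44th36

Shift to the Maidenhead origin (180°W, 90°S): lon 9.61431, lat 94.32011.
Field: 9.61431/20 → 0 → A, 94.32011/10 → 9 → J; chars AJ.
Square: 9.61431/2 → 4, 4.32011/1 → 4; chars 44.
Subsquare: 1.61431/0.0833333 → 19 → t, 0.32011/0.0416667 → 7 → h; chars th.
Extended square: 0.03097/0.00833333 → 3, 0.02844/0.00416667 → 6; chars 36.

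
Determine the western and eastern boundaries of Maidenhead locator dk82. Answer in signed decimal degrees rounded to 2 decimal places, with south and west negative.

Field D=3, K=10: +3·20° lon, +10·10° lat → SW at lon -120°, lat 10°.
Square 8, 2: +8·2° lon, +2·1° lat → SW at lon -104°, lat 12°.
Cell spans 2° lon × 1° lat.
west -104.00, east -102.00.

-104.00, -102.00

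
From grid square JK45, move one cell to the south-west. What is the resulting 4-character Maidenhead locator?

JK34

Longitude square 4; −1 → 3.
Latitude square 5; −1 → 4.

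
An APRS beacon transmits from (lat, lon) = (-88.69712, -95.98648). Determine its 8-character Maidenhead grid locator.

EA21ah12

Shift to the Maidenhead origin (180°W, 90°S): lon 84.01352, lat 1.30288.
Field: lon ⌊84.01352/20⌋ = 4 → E; lat ⌊1.30288/10⌋ = 0 → A.
Square: lon ⌊4.01352/2⌋ = 2; lat ⌊1.30288/1⌋ = 1.
Subsquare: lon ⌊0.01352/0.0833333⌋ = 0 → a; lat ⌊0.30288/0.0416667⌋ = 7 → h.
Extended square: lon ⌊0.01352/0.00833333⌋ = 1; lat ⌊0.01121/0.00416667⌋ = 2.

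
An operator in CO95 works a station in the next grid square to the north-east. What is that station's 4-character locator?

Longitude square 9; +1 → 10, wraps to 0, carry into field.
Longitude field C = 2; +1 → 3 = D.
Latitude square 5; +1 → 6.

DO06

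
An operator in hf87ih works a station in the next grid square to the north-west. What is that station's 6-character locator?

HF87hi

Longitude subsquare i = 8; −1 → 7 = h.
Latitude subsquare h = 7; +1 → 8 = i.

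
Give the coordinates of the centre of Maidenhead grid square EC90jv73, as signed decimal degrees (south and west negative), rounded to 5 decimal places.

Field E=4, C=2: +4·20° lon, +2·10° lat → SW at lon -100°, lat -70°.
Square 9, 0: +9·2° lon, +0·1° lat → SW at lon -82°, lat -70°.
Subsquare j=9, v=21: +9·0.0833333° lon, +21·0.0416667° lat → SW at lon -81.25°, lat -69.125°.
Extended square 7, 3: +7·0.00833333° lon, +3·0.00416667° lat → SW at lon -81.1917°, lat -69.1125°.
Cell spans 0.00833333° lon × 0.00416667° lat. Centre is SW corner plus half of each.
latitude -69.11042, longitude -81.18750.

-69.11042, -81.18750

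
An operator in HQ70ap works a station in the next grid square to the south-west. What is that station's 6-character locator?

HQ60xo

Longitude subsquare a = 0; −1 → -1, wraps to 23 = x, carry into square.
Longitude square 7; −1 → 6.
Latitude subsquare p = 15; −1 → 14 = o.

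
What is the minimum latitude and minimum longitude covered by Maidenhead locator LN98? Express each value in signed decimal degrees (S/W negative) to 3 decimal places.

48.000, 58.000

Field L=11, N=13: +11·20° lon, +13·10° lat → SW at lon 40°, lat 40°.
Square 9, 8: +9·2° lon, +8·1° lat → SW at lon 58°, lat 48°.
latitude 48.000, longitude 58.000.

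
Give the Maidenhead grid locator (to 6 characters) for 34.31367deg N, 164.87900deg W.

AM74nh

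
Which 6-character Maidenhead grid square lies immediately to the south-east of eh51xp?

EH61ao

Longitude subsquare x = 23; +1 → 24, wraps to 0 = a, carry into square.
Longitude square 5; +1 → 6.
Latitude subsquare p = 15; −1 → 14 = o.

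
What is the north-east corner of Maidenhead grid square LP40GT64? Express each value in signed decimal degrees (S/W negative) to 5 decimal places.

60.81250, 48.55833

Field L=11, P=15: +11·20° lon, +15·10° lat → SW at lon 40°, lat 60°.
Square 4, 0: +4·2° lon, +0·1° lat → SW at lon 48°, lat 60°.
Subsquare g=6, t=19: +6·0.0833333° lon, +19·0.0416667° lat → SW at lon 48.5°, lat 60.7917°.
Extended square 6, 4: +6·0.00833333° lon, +4·0.00416667° lat → SW at lon 48.55°, lat 60.8083°.
Cell spans 0.00833333° lon × 0.00416667° lat. NE corner is SW corner plus one full cell.
latitude 60.81250, longitude 48.55833.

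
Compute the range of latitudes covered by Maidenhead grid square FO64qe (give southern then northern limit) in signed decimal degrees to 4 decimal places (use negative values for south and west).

54.1667, 54.2083

Field F=5, O=14: +5·20° lon, +14·10° lat → SW at lon -80°, lat 50°.
Square 6, 4: +6·2° lon, +4·1° lat → SW at lon -68°, lat 54°.
Subsquare q=16, e=4: +16·0.0833333° lon, +4·0.0416667° lat → SW at lon -66.6667°, lat 54.1667°.
Cell spans 0.0833333° lon × 0.0416667° lat.
south 54.1667, north 54.2083.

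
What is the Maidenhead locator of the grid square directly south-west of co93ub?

CO93ta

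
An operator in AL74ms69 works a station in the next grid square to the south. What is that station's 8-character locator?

AL74ms68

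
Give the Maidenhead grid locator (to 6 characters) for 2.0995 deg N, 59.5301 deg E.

Add 180° to longitude and 90° to latitude: 239.5301, 92.0995.
Field: 239.5301/20 → 11 → L, 92.0995/10 → 9 → J; chars LJ.
Square: 19.5301/2 → 9, 2.0995/1 → 2; chars 92.
Subsquare: 1.5301/0.0833333 → 18 → s, 0.0995/0.0416667 → 2 → c; chars sc.

LJ92sc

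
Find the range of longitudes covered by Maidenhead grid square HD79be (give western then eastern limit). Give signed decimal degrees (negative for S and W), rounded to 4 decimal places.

-25.9167, -25.8333

Field H=7, D=3: +7·20° lon, +3·10° lat → SW at lon -40°, lat -60°.
Square 7, 9: +7·2° lon, +9·1° lat → SW at lon -26°, lat -51°.
Subsquare b=1, e=4: +1·0.0833333° lon, +4·0.0416667° lat → SW at lon -25.9167°, lat -50.8333°.
Cell spans 0.0833333° lon × 0.0416667° lat.
west -25.9167, east -25.8333.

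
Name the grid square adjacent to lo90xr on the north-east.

MO00as

Longitude subsquare x = 23; +1 → 24, wraps to 0 = a, carry into square.
Longitude square 9; +1 → 10, wraps to 0, carry into field.
Longitude field L = 11; +1 → 12 = M.
Latitude subsquare r = 17; +1 → 18 = s.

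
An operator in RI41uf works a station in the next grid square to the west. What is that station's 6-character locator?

RI41tf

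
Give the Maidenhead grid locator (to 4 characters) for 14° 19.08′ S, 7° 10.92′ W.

IH65

Shift to the Maidenhead origin (180°W, 90°S): lon 172.82, lat 75.68.
Field: lon ⌊172.82/20⌋ = 8 → I; lat ⌊75.68/10⌋ = 7 → H.
Square: lon ⌊12.82/2⌋ = 6; lat ⌊5.68/1⌋ = 5.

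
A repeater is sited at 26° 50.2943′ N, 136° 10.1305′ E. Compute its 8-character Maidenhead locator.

Add 180° to longitude and 90° to latitude: 316.16884, 116.83824.
Field (20°×10°, letters A–R): lon ⌊316.16884/20⌋ = 15 → P; lat ⌊116.83824/10⌋ = 11 → L.
Square (2°×1°, digits 0–9): lon ⌊16.16884/2⌋ = 8; lat ⌊6.83824/1⌋ = 6.
Subsquare (5′×2.5′, letters a–x): lon ⌊0.16884/0.0833333⌋ = 2 → c; lat ⌊0.83824/0.0416667⌋ = 20 → u.
Extended square (30″×15″, digits 0–9): lon ⌊0.00218/0.00833333⌋ = 0; lat ⌊0.00491/0.00416667⌋ = 1.

PL86cu01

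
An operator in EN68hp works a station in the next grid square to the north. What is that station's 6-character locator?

EN68hq

Latitude subsquare p = 15; +1 → 16 = q.
The longitude characters are unchanged.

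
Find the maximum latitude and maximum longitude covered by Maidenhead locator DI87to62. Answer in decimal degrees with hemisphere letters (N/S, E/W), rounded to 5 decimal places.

2.40417° S, 102.35833° W

Field D=3, I=8: +3·20° lon, +8·10° lat → SW at lon -120°, lat -10°.
Square 8, 7: +8·2° lon, +7·1° lat → SW at lon -104°, lat -3°.
Subsquare t=19, o=14: +19·0.0833333° lon, +14·0.0416667° lat → SW at lon -102.417°, lat -2.41667°.
Extended square 6, 2: +6·0.00833333° lon, +2·0.00416667° lat → SW at lon -102.367°, lat -2.40833°.
Cell spans 0.00833333° lon × 0.00416667° lat. NE corner is SW corner plus one full cell.
latitude 2.40417° S, longitude 102.35833° W.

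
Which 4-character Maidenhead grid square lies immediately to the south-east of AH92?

Longitude square 9; +1 → 10, wraps to 0, carry into field.
Longitude field A = 0; +1 → 1 = B.
Latitude square 2; −1 → 1.

BH01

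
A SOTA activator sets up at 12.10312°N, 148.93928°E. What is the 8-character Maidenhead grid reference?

Offset from 180°W / 90°S: lon 328.93928°, lat 102.10312°.
Field (20°×10°, letters A–R): 328.93928/20 → 16 → Q, 102.10312/10 → 10 → K; chars QK.
Square (2°×1°, digits 0–9): 8.93928/2 → 4, 2.10312/1 → 2; chars 42.
Subsquare (5′×2.5′, letters a–x): 0.93928/0.0833333 → 11 → l, 0.10312/0.0416667 → 2 → c; chars lc.
Extended square (30″×15″, digits 0–9): 0.02261/0.00833333 → 2, 0.01979/0.00416667 → 4; chars 24.

QK42lc24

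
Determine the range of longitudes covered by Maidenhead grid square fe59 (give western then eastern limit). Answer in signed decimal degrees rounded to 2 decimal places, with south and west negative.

Field F=5, E=4: +5·20° lon, +4·10° lat → SW at lon -80°, lat -50°.
Square 5, 9: +5·2° lon, +9·1° lat → SW at lon -70°, lat -41°.
Cell spans 2° lon × 1° lat.
west -70.00, east -68.00.

-70.00, -68.00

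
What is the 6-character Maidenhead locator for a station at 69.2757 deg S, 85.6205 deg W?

EC70er

Add 180° to longitude and 90° to latitude: 94.3795, 20.7243.
Field: lon ⌊94.3795/20⌋ = 4 → E; lat ⌊20.7243/10⌋ = 2 → C.
Square: lon ⌊14.3795/2⌋ = 7; lat ⌊0.7243/1⌋ = 0.
Subsquare: lon ⌊0.3795/0.0833333⌋ = 4 → e; lat ⌊0.7243/0.0416667⌋ = 17 → r.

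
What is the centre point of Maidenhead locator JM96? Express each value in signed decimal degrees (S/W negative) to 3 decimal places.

Field J=9, M=12: +9·20° lon, +12·10° lat → SW at lon 0°, lat 30°.
Square 9, 6: +9·2° lon, +6·1° lat → SW at lon 18°, lat 36°.
Cell spans 2° lon × 1° lat. Centre is SW corner plus half of each.
latitude 36.500, longitude 19.000.

36.500, 19.000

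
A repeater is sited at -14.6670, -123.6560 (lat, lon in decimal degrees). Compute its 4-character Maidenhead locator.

CH85

Offset from 180°W / 90°S: lon 56.34°, lat 75.33°.
Field: lon ⌊56.34/20⌋ = 2 → C; lat ⌊75.33/10⌋ = 7 → H.
Square: lon ⌊16.34/2⌋ = 8; lat ⌊5.33/1⌋ = 5.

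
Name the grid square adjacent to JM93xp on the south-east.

KM03ao

Longitude subsquare x = 23; +1 → 24, wraps to 0 = a, carry into square.
Longitude square 9; +1 → 10, wraps to 0, carry into field.
Longitude field J = 9; +1 → 10 = K.
Latitude subsquare p = 15; −1 → 14 = o.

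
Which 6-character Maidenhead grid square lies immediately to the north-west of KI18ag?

Longitude subsquare a = 0; −1 → -1, wraps to 23 = x, carry into square.
Longitude square 1; −1 → 0.
Latitude subsquare g = 6; +1 → 7 = h.

KI08xh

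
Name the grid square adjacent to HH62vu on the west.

Longitude subsquare v = 21; −1 → 20 = u.
The latitude characters are unchanged.

HH62uu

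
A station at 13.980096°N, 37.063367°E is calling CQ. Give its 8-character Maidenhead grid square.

Shift to the Maidenhead origin (180°W, 90°S): lon 217.06337, lat 103.98010.
Field: 217.06337/20 → 10 → K, 103.98010/10 → 10 → K; chars KK.
Square: 17.06337/2 → 8, 3.98010/1 → 3; chars 83.
Subsquare: 1.06337/0.0833333 → 12 → m, 0.98010/0.0416667 → 23 → x; chars mx.
Extended square: 0.06337/0.00833333 → 7, 0.02176/0.00416667 → 5; chars 75.

KK83mx75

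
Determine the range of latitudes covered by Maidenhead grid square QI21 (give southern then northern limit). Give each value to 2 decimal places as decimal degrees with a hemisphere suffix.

Field Q=16, I=8: +16·20° lon, +8·10° lat → SW at lon 140°, lat -10°.
Square 2, 1: +2·2° lon, +1·1° lat → SW at lon 144°, lat -9°.
Cell spans 2° lon × 1° lat.
south 9.00° S, north 8.00° S.

9.00° S, 8.00° S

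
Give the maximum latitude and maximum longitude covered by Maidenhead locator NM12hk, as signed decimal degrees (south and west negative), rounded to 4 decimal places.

Field N=13, M=12: +13·20° lon, +12·10° lat → SW at lon 80°, lat 30°.
Square 1, 2: +1·2° lon, +2·1° lat → SW at lon 82°, lat 32°.
Subsquare h=7, k=10: +7·0.0833333° lon, +10·0.0416667° lat → SW at lon 82.5833°, lat 32.4167°.
Cell spans 0.0833333° lon × 0.0416667° lat. NE corner is SW corner plus one full cell.
latitude 32.4583, longitude 82.6667.

32.4583, 82.6667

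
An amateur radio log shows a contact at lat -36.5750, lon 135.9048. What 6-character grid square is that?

PF73wk

Add 180° to longitude and 90° to latitude: 315.9048, 53.4250.
Field: lon ⌊315.9048/20⌋ = 15 → P; lat ⌊53.4250/10⌋ = 5 → F.
Square: lon ⌊15.9048/2⌋ = 7; lat ⌊3.4250/1⌋ = 3.
Subsquare: lon ⌊1.9048/0.0833333⌋ = 22 → w; lat ⌊0.4250/0.0416667⌋ = 10 → k.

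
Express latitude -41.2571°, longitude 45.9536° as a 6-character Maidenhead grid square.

LE28xr

Shift to the Maidenhead origin (180°W, 90°S): lon 225.9536, lat 48.7429.
Field: 225.9536/20 → 11 → L, 48.7429/10 → 4 → E; chars LE.
Square: 5.9536/2 → 2, 8.7429/1 → 8; chars 28.
Subsquare: 1.9536/0.0833333 → 23 → x, 0.7429/0.0416667 → 17 → r; chars xr.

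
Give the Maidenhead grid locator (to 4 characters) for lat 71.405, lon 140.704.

Shift to the Maidenhead origin (180°W, 90°S): lon 320.70, lat 161.41.
Field (20°×10°, letters A–R): lon ⌊320.70/20⌋ = 16 → Q; lat ⌊161.41/10⌋ = 16 → Q.
Square (2°×1°, digits 0–9): lon ⌊0.70/2⌋ = 0; lat ⌊1.41/1⌋ = 1.

QQ01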